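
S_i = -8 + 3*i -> [-8, -5, -2, 1, 4]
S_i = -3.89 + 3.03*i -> [-3.89, -0.86, 2.17, 5.2, 8.23]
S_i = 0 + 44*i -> [0, 44, 88, 132, 176]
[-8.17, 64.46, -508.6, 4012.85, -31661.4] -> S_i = -8.17*(-7.89)^i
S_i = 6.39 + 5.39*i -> [6.39, 11.78, 17.17, 22.56, 27.95]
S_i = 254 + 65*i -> [254, 319, 384, 449, 514]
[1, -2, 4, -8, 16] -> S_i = 1*-2^i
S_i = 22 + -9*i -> [22, 13, 4, -5, -14]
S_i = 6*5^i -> [6, 30, 150, 750, 3750]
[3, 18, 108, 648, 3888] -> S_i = 3*6^i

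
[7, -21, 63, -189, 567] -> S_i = 7*-3^i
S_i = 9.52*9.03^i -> [9.52, 85.97, 776.27, 7009.71, 63297.7]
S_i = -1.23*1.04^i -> [-1.23, -1.28, -1.33, -1.38, -1.44]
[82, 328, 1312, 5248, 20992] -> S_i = 82*4^i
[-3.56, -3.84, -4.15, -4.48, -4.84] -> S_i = -3.56*1.08^i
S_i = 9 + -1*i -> [9, 8, 7, 6, 5]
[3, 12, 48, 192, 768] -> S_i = 3*4^i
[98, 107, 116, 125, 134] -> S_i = 98 + 9*i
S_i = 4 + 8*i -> [4, 12, 20, 28, 36]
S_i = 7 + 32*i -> [7, 39, 71, 103, 135]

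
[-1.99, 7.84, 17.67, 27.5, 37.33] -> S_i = -1.99 + 9.83*i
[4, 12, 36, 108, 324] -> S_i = 4*3^i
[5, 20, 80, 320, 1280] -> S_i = 5*4^i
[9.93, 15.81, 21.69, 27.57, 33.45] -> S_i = 9.93 + 5.88*i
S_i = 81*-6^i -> [81, -486, 2916, -17496, 104976]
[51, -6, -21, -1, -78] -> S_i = Random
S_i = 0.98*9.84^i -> [0.98, 9.64, 94.89, 933.71, 9187.69]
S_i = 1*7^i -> [1, 7, 49, 343, 2401]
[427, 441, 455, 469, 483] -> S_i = 427 + 14*i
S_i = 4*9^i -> [4, 36, 324, 2916, 26244]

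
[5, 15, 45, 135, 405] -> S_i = 5*3^i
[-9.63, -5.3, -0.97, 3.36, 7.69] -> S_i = -9.63 + 4.33*i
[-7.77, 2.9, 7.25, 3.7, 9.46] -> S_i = Random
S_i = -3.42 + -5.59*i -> [-3.42, -9.01, -14.6, -20.19, -25.78]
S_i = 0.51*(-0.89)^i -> [0.51, -0.45, 0.4, -0.36, 0.32]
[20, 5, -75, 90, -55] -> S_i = Random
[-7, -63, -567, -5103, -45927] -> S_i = -7*9^i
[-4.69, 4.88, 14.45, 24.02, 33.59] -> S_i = -4.69 + 9.57*i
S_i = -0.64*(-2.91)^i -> [-0.64, 1.86, -5.42, 15.77, -45.89]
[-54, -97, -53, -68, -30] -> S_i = Random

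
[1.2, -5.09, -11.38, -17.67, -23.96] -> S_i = 1.20 + -6.29*i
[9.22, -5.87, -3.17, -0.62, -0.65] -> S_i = Random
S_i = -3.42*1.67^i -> [-3.42, -5.71, -9.54, -15.93, -26.6]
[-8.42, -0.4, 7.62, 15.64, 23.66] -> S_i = -8.42 + 8.02*i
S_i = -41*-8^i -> [-41, 328, -2624, 20992, -167936]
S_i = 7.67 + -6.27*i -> [7.67, 1.4, -4.87, -11.14, -17.41]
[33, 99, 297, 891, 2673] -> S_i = 33*3^i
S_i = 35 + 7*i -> [35, 42, 49, 56, 63]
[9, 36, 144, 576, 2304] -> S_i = 9*4^i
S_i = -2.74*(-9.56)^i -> [-2.74, 26.19, -250.42, 2394.0, -22886.64]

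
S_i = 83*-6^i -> [83, -498, 2988, -17928, 107568]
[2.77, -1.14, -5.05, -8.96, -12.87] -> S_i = 2.77 + -3.91*i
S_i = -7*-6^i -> [-7, 42, -252, 1512, -9072]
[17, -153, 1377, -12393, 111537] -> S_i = 17*-9^i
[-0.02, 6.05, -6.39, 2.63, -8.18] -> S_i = Random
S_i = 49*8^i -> [49, 392, 3136, 25088, 200704]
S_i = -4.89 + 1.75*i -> [-4.89, -3.14, -1.39, 0.36, 2.11]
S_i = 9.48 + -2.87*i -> [9.48, 6.61, 3.74, 0.87, -2.0]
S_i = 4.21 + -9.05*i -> [4.21, -4.84, -13.89, -22.94, -31.99]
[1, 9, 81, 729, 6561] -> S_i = 1*9^i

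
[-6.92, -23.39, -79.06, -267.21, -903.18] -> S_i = -6.92*3.38^i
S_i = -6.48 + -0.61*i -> [-6.48, -7.09, -7.7, -8.31, -8.92]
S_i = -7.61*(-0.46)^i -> [-7.61, 3.5, -1.61, 0.74, -0.34]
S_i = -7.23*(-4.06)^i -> [-7.23, 29.35, -119.18, 483.86, -1964.46]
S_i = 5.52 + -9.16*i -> [5.52, -3.64, -12.8, -21.96, -31.12]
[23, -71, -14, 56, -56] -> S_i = Random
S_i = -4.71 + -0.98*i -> [-4.71, -5.69, -6.67, -7.65, -8.63]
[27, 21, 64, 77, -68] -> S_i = Random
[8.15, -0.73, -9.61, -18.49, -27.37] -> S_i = 8.15 + -8.88*i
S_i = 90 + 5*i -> [90, 95, 100, 105, 110]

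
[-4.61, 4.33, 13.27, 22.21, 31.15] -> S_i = -4.61 + 8.94*i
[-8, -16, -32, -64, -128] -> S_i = -8*2^i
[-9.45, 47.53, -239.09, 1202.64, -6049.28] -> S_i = -9.45*(-5.03)^i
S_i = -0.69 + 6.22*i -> [-0.69, 5.53, 11.75, 17.97, 24.19]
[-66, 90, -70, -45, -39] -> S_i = Random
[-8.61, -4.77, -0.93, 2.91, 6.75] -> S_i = -8.61 + 3.84*i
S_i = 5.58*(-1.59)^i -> [5.58, -8.87, 14.11, -22.43, 35.66]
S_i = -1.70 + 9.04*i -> [-1.7, 7.34, 16.38, 25.42, 34.46]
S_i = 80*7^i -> [80, 560, 3920, 27440, 192080]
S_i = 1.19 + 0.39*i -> [1.19, 1.58, 1.97, 2.36, 2.75]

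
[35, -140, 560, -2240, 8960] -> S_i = 35*-4^i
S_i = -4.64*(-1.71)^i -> [-4.64, 7.93, -13.57, 23.2, -39.67]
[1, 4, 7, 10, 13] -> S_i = 1 + 3*i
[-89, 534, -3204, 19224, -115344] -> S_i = -89*-6^i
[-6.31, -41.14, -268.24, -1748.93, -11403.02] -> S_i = -6.31*6.52^i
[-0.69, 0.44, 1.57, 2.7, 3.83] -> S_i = -0.69 + 1.13*i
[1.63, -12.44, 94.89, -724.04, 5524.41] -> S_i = 1.63*(-7.63)^i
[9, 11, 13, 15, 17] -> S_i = 9 + 2*i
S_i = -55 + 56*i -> [-55, 1, 57, 113, 169]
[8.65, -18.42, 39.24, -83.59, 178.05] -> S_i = 8.65*(-2.13)^i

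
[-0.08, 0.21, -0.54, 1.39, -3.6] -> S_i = -0.08*(-2.59)^i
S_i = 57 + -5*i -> [57, 52, 47, 42, 37]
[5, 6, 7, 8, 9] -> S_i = 5 + 1*i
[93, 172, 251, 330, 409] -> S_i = 93 + 79*i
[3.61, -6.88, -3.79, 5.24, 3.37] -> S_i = Random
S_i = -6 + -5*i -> [-6, -11, -16, -21, -26]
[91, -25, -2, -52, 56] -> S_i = Random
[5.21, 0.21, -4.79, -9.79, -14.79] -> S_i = 5.21 + -5.00*i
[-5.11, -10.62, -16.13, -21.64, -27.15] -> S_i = -5.11 + -5.51*i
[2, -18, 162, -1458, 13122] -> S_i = 2*-9^i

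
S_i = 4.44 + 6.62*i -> [4.44, 11.06, 17.68, 24.3, 30.92]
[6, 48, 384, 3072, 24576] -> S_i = 6*8^i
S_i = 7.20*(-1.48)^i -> [7.2, -10.66, 15.77, -23.34, 34.54]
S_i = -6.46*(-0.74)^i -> [-6.46, 4.78, -3.54, 2.62, -1.94]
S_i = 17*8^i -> [17, 136, 1088, 8704, 69632]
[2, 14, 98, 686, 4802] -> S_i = 2*7^i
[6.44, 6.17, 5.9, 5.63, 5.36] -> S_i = 6.44 + -0.27*i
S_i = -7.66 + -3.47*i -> [-7.66, -11.13, -14.6, -18.07, -21.54]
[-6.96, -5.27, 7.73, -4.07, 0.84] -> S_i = Random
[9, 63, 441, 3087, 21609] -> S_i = 9*7^i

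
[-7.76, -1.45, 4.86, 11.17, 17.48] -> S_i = -7.76 + 6.31*i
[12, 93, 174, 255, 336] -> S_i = 12 + 81*i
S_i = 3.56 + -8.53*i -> [3.56, -4.97, -13.5, -22.03, -30.56]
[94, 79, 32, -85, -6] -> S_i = Random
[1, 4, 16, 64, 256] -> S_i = 1*4^i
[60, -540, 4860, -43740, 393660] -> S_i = 60*-9^i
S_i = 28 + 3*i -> [28, 31, 34, 37, 40]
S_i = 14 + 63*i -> [14, 77, 140, 203, 266]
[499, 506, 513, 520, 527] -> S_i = 499 + 7*i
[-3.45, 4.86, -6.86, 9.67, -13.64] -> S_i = -3.45*(-1.41)^i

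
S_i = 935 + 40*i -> [935, 975, 1015, 1055, 1095]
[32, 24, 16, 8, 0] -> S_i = 32 + -8*i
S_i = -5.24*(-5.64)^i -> [-5.24, 29.55, -166.68, 940.09, -5302.1]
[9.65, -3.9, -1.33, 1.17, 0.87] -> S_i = Random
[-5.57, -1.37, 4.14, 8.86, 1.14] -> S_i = Random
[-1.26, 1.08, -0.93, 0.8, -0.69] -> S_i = -1.26*(-0.86)^i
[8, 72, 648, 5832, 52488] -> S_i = 8*9^i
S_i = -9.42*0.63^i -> [-9.42, -5.93, -3.74, -2.36, -1.48]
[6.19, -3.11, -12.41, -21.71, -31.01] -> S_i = 6.19 + -9.30*i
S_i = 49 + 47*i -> [49, 96, 143, 190, 237]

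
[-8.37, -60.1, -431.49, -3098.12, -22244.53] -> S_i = -8.37*7.18^i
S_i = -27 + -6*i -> [-27, -33, -39, -45, -51]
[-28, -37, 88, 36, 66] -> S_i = Random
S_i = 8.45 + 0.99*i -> [8.45, 9.44, 10.43, 11.42, 12.41]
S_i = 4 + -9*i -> [4, -5, -14, -23, -32]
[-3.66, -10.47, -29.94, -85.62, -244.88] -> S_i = -3.66*2.86^i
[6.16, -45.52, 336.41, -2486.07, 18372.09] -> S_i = 6.16*(-7.39)^i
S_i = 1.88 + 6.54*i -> [1.88, 8.42, 14.96, 21.5, 28.04]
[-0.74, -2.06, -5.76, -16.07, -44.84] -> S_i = -0.74*2.79^i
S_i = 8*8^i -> [8, 64, 512, 4096, 32768]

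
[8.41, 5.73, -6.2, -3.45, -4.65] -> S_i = Random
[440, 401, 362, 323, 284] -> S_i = 440 + -39*i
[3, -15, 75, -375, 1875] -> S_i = 3*-5^i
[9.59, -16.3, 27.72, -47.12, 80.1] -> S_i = 9.59*(-1.70)^i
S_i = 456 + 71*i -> [456, 527, 598, 669, 740]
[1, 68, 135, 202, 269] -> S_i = 1 + 67*i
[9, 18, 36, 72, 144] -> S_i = 9*2^i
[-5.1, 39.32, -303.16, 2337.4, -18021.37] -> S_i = -5.10*(-7.71)^i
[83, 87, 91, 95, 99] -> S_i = 83 + 4*i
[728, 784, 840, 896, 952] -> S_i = 728 + 56*i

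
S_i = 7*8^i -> [7, 56, 448, 3584, 28672]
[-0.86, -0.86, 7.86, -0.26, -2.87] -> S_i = Random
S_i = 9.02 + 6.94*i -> [9.02, 15.96, 22.9, 29.84, 36.78]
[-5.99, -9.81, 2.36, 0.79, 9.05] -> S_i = Random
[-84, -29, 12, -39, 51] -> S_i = Random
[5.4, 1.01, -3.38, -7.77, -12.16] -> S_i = 5.40 + -4.39*i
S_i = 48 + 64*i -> [48, 112, 176, 240, 304]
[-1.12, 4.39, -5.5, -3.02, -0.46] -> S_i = Random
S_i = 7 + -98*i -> [7, -91, -189, -287, -385]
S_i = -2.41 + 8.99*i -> [-2.41, 6.58, 15.57, 24.56, 33.55]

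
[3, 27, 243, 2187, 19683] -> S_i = 3*9^i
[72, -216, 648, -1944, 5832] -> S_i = 72*-3^i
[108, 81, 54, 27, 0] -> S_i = 108 + -27*i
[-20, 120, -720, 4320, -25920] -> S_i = -20*-6^i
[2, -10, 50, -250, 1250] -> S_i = 2*-5^i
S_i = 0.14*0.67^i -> [0.14, 0.09, 0.06, 0.04, 0.03]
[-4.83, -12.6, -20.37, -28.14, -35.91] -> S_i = -4.83 + -7.77*i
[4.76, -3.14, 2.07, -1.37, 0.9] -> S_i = 4.76*(-0.66)^i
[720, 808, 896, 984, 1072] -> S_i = 720 + 88*i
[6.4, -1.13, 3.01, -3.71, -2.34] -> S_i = Random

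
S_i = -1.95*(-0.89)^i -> [-1.95, 1.74, -1.54, 1.37, -1.22]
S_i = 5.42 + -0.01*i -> [5.42, 5.41, 5.4, 5.39, 5.38]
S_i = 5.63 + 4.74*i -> [5.63, 10.37, 15.11, 19.85, 24.59]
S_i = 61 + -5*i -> [61, 56, 51, 46, 41]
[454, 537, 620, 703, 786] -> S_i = 454 + 83*i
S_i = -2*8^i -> [-2, -16, -128, -1024, -8192]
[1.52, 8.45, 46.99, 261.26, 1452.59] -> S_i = 1.52*5.56^i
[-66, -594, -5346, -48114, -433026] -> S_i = -66*9^i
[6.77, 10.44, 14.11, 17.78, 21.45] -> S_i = 6.77 + 3.67*i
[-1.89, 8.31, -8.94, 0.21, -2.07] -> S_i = Random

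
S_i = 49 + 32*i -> [49, 81, 113, 145, 177]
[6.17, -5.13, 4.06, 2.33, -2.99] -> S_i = Random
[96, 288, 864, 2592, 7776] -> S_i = 96*3^i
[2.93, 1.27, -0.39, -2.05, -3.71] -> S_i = 2.93 + -1.66*i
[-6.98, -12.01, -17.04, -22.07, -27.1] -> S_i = -6.98 + -5.03*i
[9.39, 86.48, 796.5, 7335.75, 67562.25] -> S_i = 9.39*9.21^i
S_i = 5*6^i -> [5, 30, 180, 1080, 6480]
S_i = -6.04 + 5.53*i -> [-6.04, -0.51, 5.02, 10.55, 16.08]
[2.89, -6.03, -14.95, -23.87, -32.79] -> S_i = 2.89 + -8.92*i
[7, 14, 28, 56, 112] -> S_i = 7*2^i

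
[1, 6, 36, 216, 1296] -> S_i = 1*6^i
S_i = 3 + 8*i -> [3, 11, 19, 27, 35]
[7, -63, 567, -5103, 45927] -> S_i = 7*-9^i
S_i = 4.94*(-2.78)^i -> [4.94, -13.73, 38.18, -106.14, 295.06]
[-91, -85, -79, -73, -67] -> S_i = -91 + 6*i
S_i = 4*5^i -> [4, 20, 100, 500, 2500]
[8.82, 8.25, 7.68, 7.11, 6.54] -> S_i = 8.82 + -0.57*i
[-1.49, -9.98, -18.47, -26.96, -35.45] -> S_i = -1.49 + -8.49*i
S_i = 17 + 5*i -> [17, 22, 27, 32, 37]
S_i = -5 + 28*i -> [-5, 23, 51, 79, 107]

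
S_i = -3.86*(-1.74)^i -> [-3.86, 6.72, -11.69, 20.33, -35.38]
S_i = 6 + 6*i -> [6, 12, 18, 24, 30]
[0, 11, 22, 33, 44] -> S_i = 0 + 11*i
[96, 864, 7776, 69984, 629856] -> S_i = 96*9^i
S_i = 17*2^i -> [17, 34, 68, 136, 272]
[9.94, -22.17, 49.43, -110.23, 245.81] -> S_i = 9.94*(-2.23)^i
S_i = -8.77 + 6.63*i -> [-8.77, -2.14, 4.49, 11.12, 17.75]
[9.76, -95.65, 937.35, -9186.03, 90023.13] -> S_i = 9.76*(-9.80)^i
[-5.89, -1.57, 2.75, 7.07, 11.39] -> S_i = -5.89 + 4.32*i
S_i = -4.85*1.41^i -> [-4.85, -6.84, -9.64, -13.6, -19.17]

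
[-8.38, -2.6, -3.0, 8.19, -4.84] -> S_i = Random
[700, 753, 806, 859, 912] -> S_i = 700 + 53*i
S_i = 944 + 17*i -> [944, 961, 978, 995, 1012]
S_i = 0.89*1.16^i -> [0.89, 1.03, 1.2, 1.39, 1.61]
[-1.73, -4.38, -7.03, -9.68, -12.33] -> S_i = -1.73 + -2.65*i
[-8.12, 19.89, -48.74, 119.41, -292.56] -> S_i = -8.12*(-2.45)^i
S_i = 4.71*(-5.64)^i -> [4.71, -26.56, 149.82, -845.0, 4765.82]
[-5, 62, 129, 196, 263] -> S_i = -5 + 67*i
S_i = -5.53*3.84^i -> [-5.53, -21.24, -81.54, -313.13, -1202.4]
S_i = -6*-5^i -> [-6, 30, -150, 750, -3750]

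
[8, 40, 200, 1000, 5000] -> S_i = 8*5^i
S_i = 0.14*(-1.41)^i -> [0.14, -0.2, 0.28, -0.39, 0.55]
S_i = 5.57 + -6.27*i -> [5.57, -0.7, -6.97, -13.24, -19.51]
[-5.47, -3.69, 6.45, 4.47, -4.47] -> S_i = Random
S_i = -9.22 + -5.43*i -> [-9.22, -14.65, -20.08, -25.51, -30.94]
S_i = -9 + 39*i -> [-9, 30, 69, 108, 147]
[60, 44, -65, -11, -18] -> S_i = Random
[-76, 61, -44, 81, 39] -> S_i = Random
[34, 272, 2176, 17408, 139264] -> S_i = 34*8^i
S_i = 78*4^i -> [78, 312, 1248, 4992, 19968]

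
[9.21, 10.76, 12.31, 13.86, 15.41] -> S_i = 9.21 + 1.55*i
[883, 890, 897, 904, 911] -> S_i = 883 + 7*i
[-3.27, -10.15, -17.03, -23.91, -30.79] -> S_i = -3.27 + -6.88*i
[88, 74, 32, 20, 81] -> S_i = Random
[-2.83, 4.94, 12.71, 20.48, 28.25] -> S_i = -2.83 + 7.77*i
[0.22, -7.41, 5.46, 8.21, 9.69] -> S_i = Random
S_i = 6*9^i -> [6, 54, 486, 4374, 39366]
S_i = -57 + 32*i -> [-57, -25, 7, 39, 71]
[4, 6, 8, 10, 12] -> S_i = 4 + 2*i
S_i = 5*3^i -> [5, 15, 45, 135, 405]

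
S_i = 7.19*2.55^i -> [7.19, 18.33, 46.75, 119.22, 304.01]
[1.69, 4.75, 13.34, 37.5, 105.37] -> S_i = 1.69*2.81^i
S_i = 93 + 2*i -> [93, 95, 97, 99, 101]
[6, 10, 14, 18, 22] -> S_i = 6 + 4*i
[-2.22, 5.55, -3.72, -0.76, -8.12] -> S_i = Random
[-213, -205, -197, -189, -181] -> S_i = -213 + 8*i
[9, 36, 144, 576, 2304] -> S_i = 9*4^i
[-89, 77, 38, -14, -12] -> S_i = Random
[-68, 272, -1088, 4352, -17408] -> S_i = -68*-4^i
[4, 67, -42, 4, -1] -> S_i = Random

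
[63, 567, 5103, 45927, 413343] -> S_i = 63*9^i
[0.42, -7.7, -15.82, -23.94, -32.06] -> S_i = 0.42 + -8.12*i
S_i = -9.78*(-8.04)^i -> [-9.78, 78.63, -632.19, 5082.85, -40866.09]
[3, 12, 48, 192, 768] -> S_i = 3*4^i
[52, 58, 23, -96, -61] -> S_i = Random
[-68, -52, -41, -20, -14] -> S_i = Random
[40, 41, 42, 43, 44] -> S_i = 40 + 1*i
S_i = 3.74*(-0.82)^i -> [3.74, -3.07, 2.51, -2.06, 1.69]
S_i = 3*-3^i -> [3, -9, 27, -81, 243]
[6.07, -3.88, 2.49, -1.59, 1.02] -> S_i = 6.07*(-0.64)^i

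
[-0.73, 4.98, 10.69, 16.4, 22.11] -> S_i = -0.73 + 5.71*i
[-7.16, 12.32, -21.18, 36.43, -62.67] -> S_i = -7.16*(-1.72)^i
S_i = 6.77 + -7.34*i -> [6.77, -0.57, -7.91, -15.25, -22.59]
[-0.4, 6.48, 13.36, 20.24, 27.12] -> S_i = -0.40 + 6.88*i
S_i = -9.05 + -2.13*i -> [-9.05, -11.18, -13.31, -15.44, -17.57]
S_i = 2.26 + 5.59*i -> [2.26, 7.85, 13.44, 19.03, 24.62]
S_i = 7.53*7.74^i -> [7.53, 58.28, 451.1, 3491.55, 27024.57]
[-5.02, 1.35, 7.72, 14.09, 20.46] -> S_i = -5.02 + 6.37*i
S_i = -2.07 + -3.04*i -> [-2.07, -5.11, -8.15, -11.19, -14.23]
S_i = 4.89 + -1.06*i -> [4.89, 3.83, 2.77, 1.71, 0.65]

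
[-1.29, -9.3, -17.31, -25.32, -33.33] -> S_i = -1.29 + -8.01*i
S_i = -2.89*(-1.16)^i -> [-2.89, 3.35, -3.89, 4.51, -5.23]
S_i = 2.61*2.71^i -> [2.61, 7.07, 19.17, 51.95, 140.77]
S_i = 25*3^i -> [25, 75, 225, 675, 2025]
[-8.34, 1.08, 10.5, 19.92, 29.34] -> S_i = -8.34 + 9.42*i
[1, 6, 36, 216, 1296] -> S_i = 1*6^i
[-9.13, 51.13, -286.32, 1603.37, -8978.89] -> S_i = -9.13*(-5.60)^i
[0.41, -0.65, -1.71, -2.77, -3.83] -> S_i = 0.41 + -1.06*i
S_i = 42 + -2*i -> [42, 40, 38, 36, 34]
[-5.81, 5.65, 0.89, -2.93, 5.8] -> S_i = Random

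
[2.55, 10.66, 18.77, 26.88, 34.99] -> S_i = 2.55 + 8.11*i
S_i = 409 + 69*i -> [409, 478, 547, 616, 685]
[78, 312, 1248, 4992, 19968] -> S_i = 78*4^i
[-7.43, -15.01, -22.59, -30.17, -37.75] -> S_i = -7.43 + -7.58*i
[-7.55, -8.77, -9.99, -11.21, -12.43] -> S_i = -7.55 + -1.22*i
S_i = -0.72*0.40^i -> [-0.72, -0.29, -0.12, -0.05, -0.02]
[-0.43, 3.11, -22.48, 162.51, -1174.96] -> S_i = -0.43*(-7.23)^i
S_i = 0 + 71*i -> [0, 71, 142, 213, 284]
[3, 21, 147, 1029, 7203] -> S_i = 3*7^i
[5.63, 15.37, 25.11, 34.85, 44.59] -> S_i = 5.63 + 9.74*i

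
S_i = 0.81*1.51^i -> [0.81, 1.22, 1.85, 2.79, 4.21]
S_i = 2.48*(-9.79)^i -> [2.48, -24.28, 237.69, -2327.02, 22781.51]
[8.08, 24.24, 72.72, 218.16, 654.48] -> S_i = 8.08*3.00^i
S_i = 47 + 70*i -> [47, 117, 187, 257, 327]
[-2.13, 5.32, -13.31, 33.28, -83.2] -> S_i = -2.13*(-2.50)^i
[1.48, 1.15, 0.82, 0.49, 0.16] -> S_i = 1.48 + -0.33*i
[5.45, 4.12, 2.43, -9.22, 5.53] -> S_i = Random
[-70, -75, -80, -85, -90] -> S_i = -70 + -5*i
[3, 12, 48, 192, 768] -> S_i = 3*4^i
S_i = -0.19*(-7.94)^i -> [-0.19, 1.51, -11.98, 95.11, -755.15]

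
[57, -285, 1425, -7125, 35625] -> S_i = 57*-5^i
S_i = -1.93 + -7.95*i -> [-1.93, -9.88, -17.83, -25.78, -33.73]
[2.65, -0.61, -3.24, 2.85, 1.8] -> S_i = Random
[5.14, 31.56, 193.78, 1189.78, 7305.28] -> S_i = 5.14*6.14^i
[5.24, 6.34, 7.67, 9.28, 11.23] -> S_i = 5.24*1.21^i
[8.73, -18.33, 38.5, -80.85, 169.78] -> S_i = 8.73*(-2.10)^i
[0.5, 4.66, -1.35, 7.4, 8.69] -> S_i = Random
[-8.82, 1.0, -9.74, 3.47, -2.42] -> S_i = Random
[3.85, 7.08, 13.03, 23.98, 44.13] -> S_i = 3.85*1.84^i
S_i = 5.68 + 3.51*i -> [5.68, 9.19, 12.7, 16.21, 19.72]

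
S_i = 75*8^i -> [75, 600, 4800, 38400, 307200]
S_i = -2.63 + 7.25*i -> [-2.63, 4.62, 11.87, 19.12, 26.37]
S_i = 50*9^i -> [50, 450, 4050, 36450, 328050]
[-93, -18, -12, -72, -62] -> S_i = Random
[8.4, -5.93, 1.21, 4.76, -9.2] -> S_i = Random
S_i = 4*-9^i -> [4, -36, 324, -2916, 26244]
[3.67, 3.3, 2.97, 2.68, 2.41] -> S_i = 3.67*0.90^i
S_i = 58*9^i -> [58, 522, 4698, 42282, 380538]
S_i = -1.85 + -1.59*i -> [-1.85, -3.44, -5.03, -6.62, -8.21]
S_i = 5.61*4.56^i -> [5.61, 25.58, 116.65, 531.93, 2425.62]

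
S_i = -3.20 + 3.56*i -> [-3.2, 0.36, 3.92, 7.48, 11.04]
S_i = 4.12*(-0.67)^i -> [4.12, -2.76, 1.85, -1.24, 0.83]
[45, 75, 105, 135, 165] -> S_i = 45 + 30*i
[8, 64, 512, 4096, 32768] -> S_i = 8*8^i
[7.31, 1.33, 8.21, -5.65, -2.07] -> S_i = Random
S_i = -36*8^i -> [-36, -288, -2304, -18432, -147456]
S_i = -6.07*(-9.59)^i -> [-6.07, 58.21, -558.25, 5353.58, -51340.86]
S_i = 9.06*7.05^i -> [9.06, 63.87, 450.3, 3174.65, 22381.27]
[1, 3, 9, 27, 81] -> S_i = 1*3^i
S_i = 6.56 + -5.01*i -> [6.56, 1.55, -3.46, -8.47, -13.48]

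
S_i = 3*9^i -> [3, 27, 243, 2187, 19683]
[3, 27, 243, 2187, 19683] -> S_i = 3*9^i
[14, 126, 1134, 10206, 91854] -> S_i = 14*9^i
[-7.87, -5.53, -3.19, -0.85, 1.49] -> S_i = -7.87 + 2.34*i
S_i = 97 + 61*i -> [97, 158, 219, 280, 341]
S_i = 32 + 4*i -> [32, 36, 40, 44, 48]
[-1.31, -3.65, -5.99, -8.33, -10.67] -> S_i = -1.31 + -2.34*i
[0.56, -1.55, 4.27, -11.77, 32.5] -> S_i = 0.56*(-2.76)^i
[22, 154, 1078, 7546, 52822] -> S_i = 22*7^i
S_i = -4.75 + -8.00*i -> [-4.75, -12.75, -20.75, -28.75, -36.75]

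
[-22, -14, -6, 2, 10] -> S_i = -22 + 8*i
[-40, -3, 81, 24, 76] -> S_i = Random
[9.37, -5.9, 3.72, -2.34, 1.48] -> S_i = 9.37*(-0.63)^i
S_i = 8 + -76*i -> [8, -68, -144, -220, -296]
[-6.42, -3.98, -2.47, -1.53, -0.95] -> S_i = -6.42*0.62^i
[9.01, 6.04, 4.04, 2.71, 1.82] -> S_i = 9.01*0.67^i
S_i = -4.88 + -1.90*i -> [-4.88, -6.78, -8.68, -10.58, -12.48]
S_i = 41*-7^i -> [41, -287, 2009, -14063, 98441]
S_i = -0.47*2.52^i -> [-0.47, -1.18, -2.98, -7.52, -18.95]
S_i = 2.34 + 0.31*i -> [2.34, 2.65, 2.96, 3.27, 3.58]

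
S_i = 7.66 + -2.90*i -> [7.66, 4.76, 1.86, -1.04, -3.94]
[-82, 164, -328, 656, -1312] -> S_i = -82*-2^i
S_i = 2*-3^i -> [2, -6, 18, -54, 162]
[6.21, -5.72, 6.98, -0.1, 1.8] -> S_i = Random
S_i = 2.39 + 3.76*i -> [2.39, 6.15, 9.91, 13.67, 17.43]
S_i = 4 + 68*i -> [4, 72, 140, 208, 276]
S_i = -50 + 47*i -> [-50, -3, 44, 91, 138]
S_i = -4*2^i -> [-4, -8, -16, -32, -64]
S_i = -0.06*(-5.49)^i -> [-0.06, 0.33, -1.81, 9.93, -54.51]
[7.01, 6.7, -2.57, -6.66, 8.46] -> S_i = Random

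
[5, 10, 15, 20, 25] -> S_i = 5 + 5*i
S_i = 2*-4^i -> [2, -8, 32, -128, 512]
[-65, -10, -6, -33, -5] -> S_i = Random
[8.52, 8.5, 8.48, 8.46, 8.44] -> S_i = 8.52 + -0.02*i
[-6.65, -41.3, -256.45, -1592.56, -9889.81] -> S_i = -6.65*6.21^i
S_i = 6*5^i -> [6, 30, 150, 750, 3750]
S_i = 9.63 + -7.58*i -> [9.63, 2.05, -5.53, -13.11, -20.69]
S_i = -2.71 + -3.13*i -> [-2.71, -5.84, -8.97, -12.1, -15.23]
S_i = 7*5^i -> [7, 35, 175, 875, 4375]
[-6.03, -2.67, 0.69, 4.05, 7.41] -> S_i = -6.03 + 3.36*i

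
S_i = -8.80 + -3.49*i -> [-8.8, -12.29, -15.78, -19.27, -22.76]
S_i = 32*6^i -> [32, 192, 1152, 6912, 41472]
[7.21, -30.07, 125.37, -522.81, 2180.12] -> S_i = 7.21*(-4.17)^i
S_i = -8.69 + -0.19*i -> [-8.69, -8.88, -9.07, -9.26, -9.45]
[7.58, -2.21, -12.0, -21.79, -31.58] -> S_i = 7.58 + -9.79*i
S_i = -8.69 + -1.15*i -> [-8.69, -9.84, -10.99, -12.14, -13.29]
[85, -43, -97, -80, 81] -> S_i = Random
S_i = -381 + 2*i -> [-381, -379, -377, -375, -373]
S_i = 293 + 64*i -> [293, 357, 421, 485, 549]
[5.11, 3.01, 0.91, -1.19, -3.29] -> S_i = 5.11 + -2.10*i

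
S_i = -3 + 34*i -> [-3, 31, 65, 99, 133]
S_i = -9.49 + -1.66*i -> [-9.49, -11.15, -12.81, -14.47, -16.13]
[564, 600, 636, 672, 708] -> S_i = 564 + 36*i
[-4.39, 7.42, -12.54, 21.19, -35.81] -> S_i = -4.39*(-1.69)^i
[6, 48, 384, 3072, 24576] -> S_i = 6*8^i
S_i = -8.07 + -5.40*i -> [-8.07, -13.47, -18.87, -24.27, -29.67]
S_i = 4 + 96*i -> [4, 100, 196, 292, 388]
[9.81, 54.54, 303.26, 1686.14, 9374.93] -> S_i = 9.81*5.56^i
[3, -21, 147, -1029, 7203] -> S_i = 3*-7^i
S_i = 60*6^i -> [60, 360, 2160, 12960, 77760]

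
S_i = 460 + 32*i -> [460, 492, 524, 556, 588]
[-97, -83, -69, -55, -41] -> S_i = -97 + 14*i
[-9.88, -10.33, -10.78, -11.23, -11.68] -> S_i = -9.88 + -0.45*i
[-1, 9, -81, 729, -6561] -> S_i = -1*-9^i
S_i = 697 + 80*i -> [697, 777, 857, 937, 1017]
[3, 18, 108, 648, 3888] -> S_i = 3*6^i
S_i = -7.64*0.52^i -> [-7.64, -3.97, -2.07, -1.07, -0.56]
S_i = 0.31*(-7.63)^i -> [0.31, -2.37, 18.05, -137.7, 1050.65]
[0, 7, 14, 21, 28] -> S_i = 0 + 7*i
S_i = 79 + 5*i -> [79, 84, 89, 94, 99]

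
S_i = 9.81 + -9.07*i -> [9.81, 0.74, -8.33, -17.4, -26.47]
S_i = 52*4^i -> [52, 208, 832, 3328, 13312]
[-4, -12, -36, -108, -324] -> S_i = -4*3^i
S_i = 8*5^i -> [8, 40, 200, 1000, 5000]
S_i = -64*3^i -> [-64, -192, -576, -1728, -5184]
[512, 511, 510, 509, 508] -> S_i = 512 + -1*i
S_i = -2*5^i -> [-2, -10, -50, -250, -1250]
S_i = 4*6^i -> [4, 24, 144, 864, 5184]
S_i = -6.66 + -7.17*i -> [-6.66, -13.83, -21.0, -28.17, -35.34]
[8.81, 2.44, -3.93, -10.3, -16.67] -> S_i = 8.81 + -6.37*i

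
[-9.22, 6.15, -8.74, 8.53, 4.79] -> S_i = Random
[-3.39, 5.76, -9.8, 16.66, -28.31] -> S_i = -3.39*(-1.70)^i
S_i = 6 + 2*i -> [6, 8, 10, 12, 14]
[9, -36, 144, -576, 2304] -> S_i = 9*-4^i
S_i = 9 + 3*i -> [9, 12, 15, 18, 21]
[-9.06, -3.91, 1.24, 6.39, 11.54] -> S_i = -9.06 + 5.15*i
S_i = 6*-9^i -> [6, -54, 486, -4374, 39366]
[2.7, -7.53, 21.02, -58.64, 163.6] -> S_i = 2.70*(-2.79)^i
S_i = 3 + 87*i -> [3, 90, 177, 264, 351]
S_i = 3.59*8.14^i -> [3.59, 29.22, 237.87, 1936.28, 15761.3]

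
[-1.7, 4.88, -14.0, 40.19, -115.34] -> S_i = -1.70*(-2.87)^i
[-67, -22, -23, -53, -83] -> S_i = Random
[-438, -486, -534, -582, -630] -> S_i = -438 + -48*i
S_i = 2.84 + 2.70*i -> [2.84, 5.54, 8.24, 10.94, 13.64]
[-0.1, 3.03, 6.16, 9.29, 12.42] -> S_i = -0.10 + 3.13*i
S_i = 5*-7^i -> [5, -35, 245, -1715, 12005]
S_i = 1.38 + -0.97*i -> [1.38, 0.41, -0.56, -1.53, -2.5]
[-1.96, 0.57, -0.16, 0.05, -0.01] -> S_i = -1.96*(-0.29)^i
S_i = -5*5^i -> [-5, -25, -125, -625, -3125]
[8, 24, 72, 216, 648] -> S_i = 8*3^i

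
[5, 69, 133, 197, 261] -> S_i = 5 + 64*i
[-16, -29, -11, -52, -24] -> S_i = Random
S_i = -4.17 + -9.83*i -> [-4.17, -14.0, -23.83, -33.66, -43.49]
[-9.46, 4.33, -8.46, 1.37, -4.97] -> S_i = Random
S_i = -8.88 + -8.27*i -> [-8.88, -17.15, -25.42, -33.69, -41.96]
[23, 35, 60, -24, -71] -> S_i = Random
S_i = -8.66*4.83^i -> [-8.66, -41.83, -202.03, -975.8, -4713.1]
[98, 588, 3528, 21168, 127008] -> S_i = 98*6^i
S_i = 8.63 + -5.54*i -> [8.63, 3.09, -2.45, -7.99, -13.53]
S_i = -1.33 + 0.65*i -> [-1.33, -0.68, -0.03, 0.62, 1.27]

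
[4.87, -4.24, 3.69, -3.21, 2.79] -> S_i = 4.87*(-0.87)^i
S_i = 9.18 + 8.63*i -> [9.18, 17.81, 26.44, 35.07, 43.7]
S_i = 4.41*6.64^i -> [4.41, 29.28, 194.44, 1291.05, 8572.57]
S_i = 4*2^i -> [4, 8, 16, 32, 64]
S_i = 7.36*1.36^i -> [7.36, 10.01, 13.61, 18.51, 25.18]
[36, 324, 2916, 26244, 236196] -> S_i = 36*9^i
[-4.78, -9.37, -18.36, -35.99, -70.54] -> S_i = -4.78*1.96^i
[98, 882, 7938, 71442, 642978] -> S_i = 98*9^i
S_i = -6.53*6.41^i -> [-6.53, -41.86, -268.31, -1719.84, -11024.15]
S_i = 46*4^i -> [46, 184, 736, 2944, 11776]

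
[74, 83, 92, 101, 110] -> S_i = 74 + 9*i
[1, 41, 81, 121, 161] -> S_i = 1 + 40*i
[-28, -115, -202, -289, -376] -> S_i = -28 + -87*i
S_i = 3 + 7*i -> [3, 10, 17, 24, 31]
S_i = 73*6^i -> [73, 438, 2628, 15768, 94608]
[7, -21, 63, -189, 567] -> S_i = 7*-3^i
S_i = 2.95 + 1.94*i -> [2.95, 4.89, 6.83, 8.77, 10.71]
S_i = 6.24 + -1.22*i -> [6.24, 5.02, 3.8, 2.58, 1.36]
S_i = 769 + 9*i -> [769, 778, 787, 796, 805]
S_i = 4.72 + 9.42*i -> [4.72, 14.14, 23.56, 32.98, 42.4]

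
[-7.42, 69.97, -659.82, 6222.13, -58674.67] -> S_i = -7.42*(-9.43)^i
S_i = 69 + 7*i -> [69, 76, 83, 90, 97]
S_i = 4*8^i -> [4, 32, 256, 2048, 16384]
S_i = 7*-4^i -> [7, -28, 112, -448, 1792]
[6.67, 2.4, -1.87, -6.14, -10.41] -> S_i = 6.67 + -4.27*i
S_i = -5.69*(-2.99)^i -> [-5.69, 17.01, -50.87, 152.1, -454.78]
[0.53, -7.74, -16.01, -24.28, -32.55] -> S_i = 0.53 + -8.27*i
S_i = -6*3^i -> [-6, -18, -54, -162, -486]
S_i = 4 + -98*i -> [4, -94, -192, -290, -388]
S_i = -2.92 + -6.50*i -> [-2.92, -9.42, -15.92, -22.42, -28.92]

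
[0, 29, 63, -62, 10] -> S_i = Random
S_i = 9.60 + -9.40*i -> [9.6, 0.2, -9.2, -18.6, -28.0]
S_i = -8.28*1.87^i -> [-8.28, -15.48, -28.95, -54.14, -101.25]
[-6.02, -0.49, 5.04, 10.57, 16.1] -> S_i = -6.02 + 5.53*i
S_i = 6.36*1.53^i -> [6.36, 9.73, 14.89, 22.78, 34.85]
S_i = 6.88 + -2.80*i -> [6.88, 4.08, 1.28, -1.52, -4.32]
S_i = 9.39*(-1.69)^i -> [9.39, -15.87, 26.82, -45.32, 76.6]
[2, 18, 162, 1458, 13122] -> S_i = 2*9^i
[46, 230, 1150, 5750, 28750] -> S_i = 46*5^i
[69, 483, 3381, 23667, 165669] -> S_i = 69*7^i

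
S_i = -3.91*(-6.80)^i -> [-3.91, 26.59, -180.8, 1229.43, -8360.12]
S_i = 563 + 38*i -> [563, 601, 639, 677, 715]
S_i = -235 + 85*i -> [-235, -150, -65, 20, 105]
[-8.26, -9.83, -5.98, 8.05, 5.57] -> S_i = Random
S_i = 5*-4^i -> [5, -20, 80, -320, 1280]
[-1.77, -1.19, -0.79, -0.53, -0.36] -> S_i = -1.77*0.67^i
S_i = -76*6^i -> [-76, -456, -2736, -16416, -98496]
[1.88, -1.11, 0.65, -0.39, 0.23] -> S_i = 1.88*(-0.59)^i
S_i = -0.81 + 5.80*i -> [-0.81, 4.99, 10.79, 16.59, 22.39]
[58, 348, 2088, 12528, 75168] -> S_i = 58*6^i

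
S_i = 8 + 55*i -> [8, 63, 118, 173, 228]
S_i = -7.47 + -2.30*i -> [-7.47, -9.77, -12.07, -14.37, -16.67]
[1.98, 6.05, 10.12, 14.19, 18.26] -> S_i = 1.98 + 4.07*i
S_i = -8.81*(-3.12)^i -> [-8.81, 27.49, -85.76, 267.57, -834.82]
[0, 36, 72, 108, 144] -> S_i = 0 + 36*i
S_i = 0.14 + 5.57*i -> [0.14, 5.71, 11.28, 16.85, 22.42]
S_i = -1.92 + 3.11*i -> [-1.92, 1.19, 4.3, 7.41, 10.52]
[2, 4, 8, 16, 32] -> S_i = 2*2^i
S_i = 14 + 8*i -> [14, 22, 30, 38, 46]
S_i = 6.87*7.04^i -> [6.87, 48.36, 340.49, 2397.04, 16875.14]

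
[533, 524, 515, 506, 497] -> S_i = 533 + -9*i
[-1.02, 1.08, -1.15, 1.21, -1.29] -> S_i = -1.02*(-1.06)^i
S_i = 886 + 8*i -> [886, 894, 902, 910, 918]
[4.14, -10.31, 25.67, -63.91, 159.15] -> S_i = 4.14*(-2.49)^i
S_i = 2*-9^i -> [2, -18, 162, -1458, 13122]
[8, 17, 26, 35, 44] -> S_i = 8 + 9*i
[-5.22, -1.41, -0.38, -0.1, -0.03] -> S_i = -5.22*0.27^i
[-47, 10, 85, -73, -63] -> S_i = Random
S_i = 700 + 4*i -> [700, 704, 708, 712, 716]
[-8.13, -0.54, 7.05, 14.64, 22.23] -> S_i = -8.13 + 7.59*i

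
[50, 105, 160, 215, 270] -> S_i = 50 + 55*i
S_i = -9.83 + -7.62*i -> [-9.83, -17.45, -25.07, -32.69, -40.31]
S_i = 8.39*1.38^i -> [8.39, 11.58, 15.98, 22.05, 30.43]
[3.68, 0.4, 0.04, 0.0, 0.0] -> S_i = 3.68*0.11^i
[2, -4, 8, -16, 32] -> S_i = 2*-2^i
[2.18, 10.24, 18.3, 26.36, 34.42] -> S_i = 2.18 + 8.06*i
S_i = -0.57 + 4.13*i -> [-0.57, 3.56, 7.69, 11.82, 15.95]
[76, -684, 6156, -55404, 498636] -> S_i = 76*-9^i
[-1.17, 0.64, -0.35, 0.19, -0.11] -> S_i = -1.17*(-0.55)^i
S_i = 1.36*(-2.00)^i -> [1.36, -2.72, 5.44, -10.88, 21.76]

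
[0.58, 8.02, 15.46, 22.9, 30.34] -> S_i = 0.58 + 7.44*i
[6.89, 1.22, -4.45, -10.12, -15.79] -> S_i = 6.89 + -5.67*i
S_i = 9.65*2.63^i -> [9.65, 25.38, 66.75, 175.55, 461.69]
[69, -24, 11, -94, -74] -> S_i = Random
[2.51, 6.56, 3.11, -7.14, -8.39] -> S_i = Random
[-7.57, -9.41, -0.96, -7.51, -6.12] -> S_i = Random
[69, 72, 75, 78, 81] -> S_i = 69 + 3*i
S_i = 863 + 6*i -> [863, 869, 875, 881, 887]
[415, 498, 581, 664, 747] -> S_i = 415 + 83*i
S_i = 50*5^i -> [50, 250, 1250, 6250, 31250]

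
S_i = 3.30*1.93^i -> [3.3, 6.37, 12.29, 23.72, 45.79]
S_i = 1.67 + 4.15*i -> [1.67, 5.82, 9.97, 14.12, 18.27]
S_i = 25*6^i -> [25, 150, 900, 5400, 32400]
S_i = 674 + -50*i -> [674, 624, 574, 524, 474]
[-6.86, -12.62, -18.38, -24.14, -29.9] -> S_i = -6.86 + -5.76*i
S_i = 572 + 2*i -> [572, 574, 576, 578, 580]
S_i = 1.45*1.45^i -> [1.45, 2.1, 3.05, 4.42, 6.41]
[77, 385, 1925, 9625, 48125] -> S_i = 77*5^i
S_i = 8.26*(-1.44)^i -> [8.26, -11.89, 17.13, -24.66, 35.52]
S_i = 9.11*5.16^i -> [9.11, 47.01, 242.56, 1251.61, 6458.28]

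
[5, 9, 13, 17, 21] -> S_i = 5 + 4*i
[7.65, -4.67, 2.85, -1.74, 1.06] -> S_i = 7.65*(-0.61)^i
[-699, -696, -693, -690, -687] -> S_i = -699 + 3*i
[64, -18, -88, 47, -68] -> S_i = Random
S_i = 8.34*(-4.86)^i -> [8.34, -40.53, 196.99, -957.36, 4652.77]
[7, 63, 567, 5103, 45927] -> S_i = 7*9^i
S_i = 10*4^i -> [10, 40, 160, 640, 2560]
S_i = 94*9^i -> [94, 846, 7614, 68526, 616734]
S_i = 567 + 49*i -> [567, 616, 665, 714, 763]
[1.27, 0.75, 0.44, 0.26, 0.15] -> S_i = 1.27*0.59^i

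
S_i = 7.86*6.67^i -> [7.86, 52.43, 349.68, 2332.38, 15557.0]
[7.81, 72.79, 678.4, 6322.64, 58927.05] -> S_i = 7.81*9.32^i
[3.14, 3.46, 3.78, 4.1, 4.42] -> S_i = 3.14 + 0.32*i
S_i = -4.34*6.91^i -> [-4.34, -29.99, -207.23, -1431.94, -9894.68]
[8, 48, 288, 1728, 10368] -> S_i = 8*6^i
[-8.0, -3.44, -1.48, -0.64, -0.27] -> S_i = -8.00*0.43^i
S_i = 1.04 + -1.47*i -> [1.04, -0.43, -1.9, -3.37, -4.84]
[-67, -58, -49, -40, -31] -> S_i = -67 + 9*i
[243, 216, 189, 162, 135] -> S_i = 243 + -27*i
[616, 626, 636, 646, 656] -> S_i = 616 + 10*i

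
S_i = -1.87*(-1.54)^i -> [-1.87, 2.88, -4.43, 6.83, -10.52]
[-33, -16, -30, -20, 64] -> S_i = Random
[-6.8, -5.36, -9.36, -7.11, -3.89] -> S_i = Random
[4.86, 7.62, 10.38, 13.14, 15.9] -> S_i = 4.86 + 2.76*i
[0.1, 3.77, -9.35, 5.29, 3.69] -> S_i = Random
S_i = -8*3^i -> [-8, -24, -72, -216, -648]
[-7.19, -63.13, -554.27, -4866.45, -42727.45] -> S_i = -7.19*8.78^i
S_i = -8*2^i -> [-8, -16, -32, -64, -128]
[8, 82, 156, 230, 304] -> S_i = 8 + 74*i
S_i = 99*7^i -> [99, 693, 4851, 33957, 237699]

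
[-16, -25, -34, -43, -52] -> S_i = -16 + -9*i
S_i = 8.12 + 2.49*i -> [8.12, 10.61, 13.1, 15.59, 18.08]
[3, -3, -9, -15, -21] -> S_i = 3 + -6*i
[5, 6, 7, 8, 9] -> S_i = 5 + 1*i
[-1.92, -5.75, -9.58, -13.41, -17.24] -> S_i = -1.92 + -3.83*i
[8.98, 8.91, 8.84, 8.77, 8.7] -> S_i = 8.98 + -0.07*i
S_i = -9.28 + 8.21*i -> [-9.28, -1.07, 7.14, 15.35, 23.56]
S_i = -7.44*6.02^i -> [-7.44, -44.79, -269.63, -1623.16, -9771.45]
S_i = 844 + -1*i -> [844, 843, 842, 841, 840]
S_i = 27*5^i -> [27, 135, 675, 3375, 16875]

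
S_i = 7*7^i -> [7, 49, 343, 2401, 16807]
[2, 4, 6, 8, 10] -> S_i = 2 + 2*i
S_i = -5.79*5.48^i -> [-5.79, -31.73, -173.88, -952.84, -5221.57]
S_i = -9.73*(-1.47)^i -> [-9.73, 14.3, -21.03, 30.91, -45.43]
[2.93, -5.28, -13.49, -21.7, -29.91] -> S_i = 2.93 + -8.21*i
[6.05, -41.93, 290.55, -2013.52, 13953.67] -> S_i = 6.05*(-6.93)^i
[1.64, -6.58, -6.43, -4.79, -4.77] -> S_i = Random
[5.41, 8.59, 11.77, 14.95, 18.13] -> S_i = 5.41 + 3.18*i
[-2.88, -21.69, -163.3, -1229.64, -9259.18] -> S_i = -2.88*7.53^i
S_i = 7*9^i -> [7, 63, 567, 5103, 45927]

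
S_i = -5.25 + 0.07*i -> [-5.25, -5.18, -5.11, -5.04, -4.97]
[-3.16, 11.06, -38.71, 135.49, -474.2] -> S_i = -3.16*(-3.50)^i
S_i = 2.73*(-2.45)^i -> [2.73, -6.69, 16.39, -40.15, 98.36]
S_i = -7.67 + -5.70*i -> [-7.67, -13.37, -19.07, -24.77, -30.47]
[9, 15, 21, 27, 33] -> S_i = 9 + 6*i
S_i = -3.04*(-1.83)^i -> [-3.04, 5.56, -10.18, 18.63, -34.09]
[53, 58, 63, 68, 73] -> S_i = 53 + 5*i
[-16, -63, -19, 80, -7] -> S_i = Random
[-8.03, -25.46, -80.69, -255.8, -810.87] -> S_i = -8.03*3.17^i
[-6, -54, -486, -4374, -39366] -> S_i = -6*9^i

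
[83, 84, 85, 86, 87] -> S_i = 83 + 1*i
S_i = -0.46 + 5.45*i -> [-0.46, 4.99, 10.44, 15.89, 21.34]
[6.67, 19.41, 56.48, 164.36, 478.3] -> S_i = 6.67*2.91^i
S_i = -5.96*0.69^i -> [-5.96, -4.11, -2.84, -1.96, -1.35]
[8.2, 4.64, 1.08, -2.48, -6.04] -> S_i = 8.20 + -3.56*i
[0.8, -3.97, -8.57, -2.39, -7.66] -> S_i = Random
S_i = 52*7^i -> [52, 364, 2548, 17836, 124852]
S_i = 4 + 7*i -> [4, 11, 18, 25, 32]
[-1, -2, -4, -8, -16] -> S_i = -1*2^i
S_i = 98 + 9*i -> [98, 107, 116, 125, 134]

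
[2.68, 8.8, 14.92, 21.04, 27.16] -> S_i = 2.68 + 6.12*i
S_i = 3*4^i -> [3, 12, 48, 192, 768]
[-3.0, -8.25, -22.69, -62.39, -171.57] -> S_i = -3.00*2.75^i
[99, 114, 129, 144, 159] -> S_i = 99 + 15*i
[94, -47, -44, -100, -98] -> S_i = Random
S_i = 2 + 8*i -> [2, 10, 18, 26, 34]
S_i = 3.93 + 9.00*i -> [3.93, 12.93, 21.93, 30.93, 39.93]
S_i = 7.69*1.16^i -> [7.69, 8.92, 10.35, 12.0, 13.92]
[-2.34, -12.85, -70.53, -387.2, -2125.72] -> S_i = -2.34*5.49^i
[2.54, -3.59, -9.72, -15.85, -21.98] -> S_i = 2.54 + -6.13*i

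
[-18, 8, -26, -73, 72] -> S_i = Random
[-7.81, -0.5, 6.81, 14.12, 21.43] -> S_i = -7.81 + 7.31*i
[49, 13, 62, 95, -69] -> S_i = Random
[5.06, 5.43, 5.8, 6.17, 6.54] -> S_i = 5.06 + 0.37*i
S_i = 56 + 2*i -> [56, 58, 60, 62, 64]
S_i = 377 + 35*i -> [377, 412, 447, 482, 517]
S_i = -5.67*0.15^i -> [-5.67, -0.85, -0.13, -0.02, -0.0]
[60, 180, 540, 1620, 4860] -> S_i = 60*3^i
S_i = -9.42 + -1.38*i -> [-9.42, -10.8, -12.18, -13.56, -14.94]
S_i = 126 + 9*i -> [126, 135, 144, 153, 162]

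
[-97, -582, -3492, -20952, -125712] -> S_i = -97*6^i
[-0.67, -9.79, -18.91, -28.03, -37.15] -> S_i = -0.67 + -9.12*i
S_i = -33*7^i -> [-33, -231, -1617, -11319, -79233]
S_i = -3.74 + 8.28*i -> [-3.74, 4.54, 12.82, 21.1, 29.38]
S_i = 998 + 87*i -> [998, 1085, 1172, 1259, 1346]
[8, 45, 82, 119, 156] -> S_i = 8 + 37*i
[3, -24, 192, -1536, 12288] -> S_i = 3*-8^i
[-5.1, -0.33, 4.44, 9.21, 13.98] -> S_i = -5.10 + 4.77*i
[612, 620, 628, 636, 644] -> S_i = 612 + 8*i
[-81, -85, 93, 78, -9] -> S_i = Random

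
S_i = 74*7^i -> [74, 518, 3626, 25382, 177674]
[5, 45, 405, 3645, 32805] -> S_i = 5*9^i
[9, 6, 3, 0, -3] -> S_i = 9 + -3*i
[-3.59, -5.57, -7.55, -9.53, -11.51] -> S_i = -3.59 + -1.98*i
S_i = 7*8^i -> [7, 56, 448, 3584, 28672]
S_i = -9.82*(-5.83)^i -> [-9.82, 57.25, -333.77, 1945.88, -11344.51]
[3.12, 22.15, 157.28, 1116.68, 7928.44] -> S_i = 3.12*7.10^i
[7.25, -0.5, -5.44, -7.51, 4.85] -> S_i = Random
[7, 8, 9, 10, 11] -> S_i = 7 + 1*i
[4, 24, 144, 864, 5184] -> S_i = 4*6^i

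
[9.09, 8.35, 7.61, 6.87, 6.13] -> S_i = 9.09 + -0.74*i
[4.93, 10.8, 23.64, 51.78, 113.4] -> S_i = 4.93*2.19^i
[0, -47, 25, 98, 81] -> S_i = Random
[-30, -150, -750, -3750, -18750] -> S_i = -30*5^i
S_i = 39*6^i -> [39, 234, 1404, 8424, 50544]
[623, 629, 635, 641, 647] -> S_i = 623 + 6*i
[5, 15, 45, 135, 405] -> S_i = 5*3^i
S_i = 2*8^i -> [2, 16, 128, 1024, 8192]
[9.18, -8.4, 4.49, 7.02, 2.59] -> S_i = Random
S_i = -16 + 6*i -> [-16, -10, -4, 2, 8]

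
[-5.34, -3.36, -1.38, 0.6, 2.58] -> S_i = -5.34 + 1.98*i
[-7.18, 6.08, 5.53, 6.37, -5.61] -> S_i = Random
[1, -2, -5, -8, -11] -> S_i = 1 + -3*i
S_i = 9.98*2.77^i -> [9.98, 27.64, 76.58, 212.11, 587.56]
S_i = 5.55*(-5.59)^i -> [5.55, -31.02, 173.43, -969.46, 5419.26]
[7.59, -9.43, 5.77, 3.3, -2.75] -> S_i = Random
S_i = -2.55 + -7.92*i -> [-2.55, -10.47, -18.39, -26.31, -34.23]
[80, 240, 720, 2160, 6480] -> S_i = 80*3^i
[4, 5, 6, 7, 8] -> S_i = 4 + 1*i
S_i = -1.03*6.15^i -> [-1.03, -6.33, -38.96, -239.59, -1473.46]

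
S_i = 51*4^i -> [51, 204, 816, 3264, 13056]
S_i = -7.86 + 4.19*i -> [-7.86, -3.67, 0.52, 4.71, 8.9]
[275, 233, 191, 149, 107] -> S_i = 275 + -42*i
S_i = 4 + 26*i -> [4, 30, 56, 82, 108]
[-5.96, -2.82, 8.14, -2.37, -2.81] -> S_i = Random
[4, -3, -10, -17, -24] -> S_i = 4 + -7*i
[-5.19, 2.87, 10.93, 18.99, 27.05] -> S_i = -5.19 + 8.06*i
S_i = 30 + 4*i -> [30, 34, 38, 42, 46]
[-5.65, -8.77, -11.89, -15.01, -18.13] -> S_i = -5.65 + -3.12*i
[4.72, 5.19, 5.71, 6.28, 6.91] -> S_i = 4.72*1.10^i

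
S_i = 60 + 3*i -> [60, 63, 66, 69, 72]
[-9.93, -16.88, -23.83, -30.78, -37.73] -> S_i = -9.93 + -6.95*i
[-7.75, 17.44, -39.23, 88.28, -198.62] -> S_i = -7.75*(-2.25)^i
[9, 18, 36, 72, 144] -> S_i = 9*2^i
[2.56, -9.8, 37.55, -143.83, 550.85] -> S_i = 2.56*(-3.83)^i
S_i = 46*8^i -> [46, 368, 2944, 23552, 188416]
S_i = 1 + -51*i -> [1, -50, -101, -152, -203]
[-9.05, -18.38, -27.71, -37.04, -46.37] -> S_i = -9.05 + -9.33*i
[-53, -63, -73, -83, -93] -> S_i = -53 + -10*i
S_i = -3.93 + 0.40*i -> [-3.93, -3.53, -3.13, -2.73, -2.33]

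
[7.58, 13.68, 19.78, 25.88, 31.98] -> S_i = 7.58 + 6.10*i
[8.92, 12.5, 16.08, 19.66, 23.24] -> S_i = 8.92 + 3.58*i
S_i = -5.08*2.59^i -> [-5.08, -13.16, -34.08, -88.26, -228.59]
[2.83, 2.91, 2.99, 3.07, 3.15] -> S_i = 2.83 + 0.08*i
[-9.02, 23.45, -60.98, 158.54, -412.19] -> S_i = -9.02*(-2.60)^i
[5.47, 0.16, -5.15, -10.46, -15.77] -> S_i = 5.47 + -5.31*i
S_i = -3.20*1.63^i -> [-3.2, -5.22, -8.5, -13.86, -22.59]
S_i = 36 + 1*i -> [36, 37, 38, 39, 40]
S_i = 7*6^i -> [7, 42, 252, 1512, 9072]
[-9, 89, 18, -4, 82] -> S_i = Random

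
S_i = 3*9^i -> [3, 27, 243, 2187, 19683]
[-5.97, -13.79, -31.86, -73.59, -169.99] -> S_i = -5.97*2.31^i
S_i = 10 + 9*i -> [10, 19, 28, 37, 46]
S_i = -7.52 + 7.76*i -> [-7.52, 0.24, 8.0, 15.76, 23.52]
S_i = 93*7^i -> [93, 651, 4557, 31899, 223293]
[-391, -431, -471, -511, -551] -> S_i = -391 + -40*i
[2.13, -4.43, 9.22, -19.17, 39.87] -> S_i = 2.13*(-2.08)^i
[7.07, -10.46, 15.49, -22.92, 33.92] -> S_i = 7.07*(-1.48)^i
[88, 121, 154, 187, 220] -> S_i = 88 + 33*i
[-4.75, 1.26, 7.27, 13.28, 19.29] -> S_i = -4.75 + 6.01*i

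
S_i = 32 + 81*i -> [32, 113, 194, 275, 356]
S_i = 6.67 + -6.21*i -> [6.67, 0.46, -5.75, -11.96, -18.17]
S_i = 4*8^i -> [4, 32, 256, 2048, 16384]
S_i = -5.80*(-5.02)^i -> [-5.8, 29.12, -146.16, 733.73, -3683.35]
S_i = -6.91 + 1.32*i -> [-6.91, -5.59, -4.27, -2.95, -1.63]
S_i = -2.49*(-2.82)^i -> [-2.49, 7.02, -19.8, 55.84, -157.47]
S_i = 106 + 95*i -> [106, 201, 296, 391, 486]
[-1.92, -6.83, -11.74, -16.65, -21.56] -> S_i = -1.92 + -4.91*i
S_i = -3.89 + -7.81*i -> [-3.89, -11.7, -19.51, -27.32, -35.13]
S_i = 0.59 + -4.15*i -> [0.59, -3.56, -7.71, -11.86, -16.01]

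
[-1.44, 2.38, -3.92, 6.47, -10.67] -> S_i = -1.44*(-1.65)^i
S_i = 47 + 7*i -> [47, 54, 61, 68, 75]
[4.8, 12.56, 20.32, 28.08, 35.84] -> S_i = 4.80 + 7.76*i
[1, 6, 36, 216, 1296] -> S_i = 1*6^i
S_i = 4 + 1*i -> [4, 5, 6, 7, 8]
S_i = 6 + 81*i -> [6, 87, 168, 249, 330]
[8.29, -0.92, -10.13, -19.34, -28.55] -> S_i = 8.29 + -9.21*i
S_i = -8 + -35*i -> [-8, -43, -78, -113, -148]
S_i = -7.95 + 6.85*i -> [-7.95, -1.1, 5.75, 12.6, 19.45]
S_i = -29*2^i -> [-29, -58, -116, -232, -464]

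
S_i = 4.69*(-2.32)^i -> [4.69, -10.88, 25.24, -58.56, 135.87]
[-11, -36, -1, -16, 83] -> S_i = Random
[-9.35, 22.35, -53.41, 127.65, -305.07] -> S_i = -9.35*(-2.39)^i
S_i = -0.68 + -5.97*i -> [-0.68, -6.65, -12.62, -18.59, -24.56]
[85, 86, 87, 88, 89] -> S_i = 85 + 1*i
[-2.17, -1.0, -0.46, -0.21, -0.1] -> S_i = -2.17*0.46^i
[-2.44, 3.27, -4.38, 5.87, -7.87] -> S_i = -2.44*(-1.34)^i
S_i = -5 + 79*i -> [-5, 74, 153, 232, 311]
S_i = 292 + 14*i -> [292, 306, 320, 334, 348]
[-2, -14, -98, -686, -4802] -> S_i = -2*7^i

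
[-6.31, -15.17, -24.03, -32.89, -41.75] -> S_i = -6.31 + -8.86*i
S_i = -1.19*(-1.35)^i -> [-1.19, 1.61, -2.17, 2.93, -3.95]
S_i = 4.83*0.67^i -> [4.83, 3.24, 2.17, 1.45, 0.97]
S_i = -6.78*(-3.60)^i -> [-6.78, 24.41, -87.87, 316.33, -1138.78]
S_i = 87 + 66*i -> [87, 153, 219, 285, 351]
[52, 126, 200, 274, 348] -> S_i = 52 + 74*i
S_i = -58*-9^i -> [-58, 522, -4698, 42282, -380538]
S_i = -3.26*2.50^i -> [-3.26, -8.15, -20.38, -50.94, -127.34]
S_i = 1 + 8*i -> [1, 9, 17, 25, 33]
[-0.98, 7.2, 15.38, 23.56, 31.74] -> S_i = -0.98 + 8.18*i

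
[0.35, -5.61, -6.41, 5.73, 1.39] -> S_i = Random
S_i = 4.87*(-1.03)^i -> [4.87, -5.02, 5.17, -5.32, 5.48]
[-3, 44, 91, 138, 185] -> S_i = -3 + 47*i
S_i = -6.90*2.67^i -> [-6.9, -18.42, -49.19, -131.34, -350.67]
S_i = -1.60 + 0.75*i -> [-1.6, -0.85, -0.1, 0.65, 1.4]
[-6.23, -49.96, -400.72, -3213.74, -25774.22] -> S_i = -6.23*8.02^i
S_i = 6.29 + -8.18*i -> [6.29, -1.89, -10.07, -18.25, -26.43]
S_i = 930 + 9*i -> [930, 939, 948, 957, 966]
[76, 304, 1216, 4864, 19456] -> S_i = 76*4^i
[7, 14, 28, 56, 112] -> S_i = 7*2^i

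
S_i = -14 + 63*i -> [-14, 49, 112, 175, 238]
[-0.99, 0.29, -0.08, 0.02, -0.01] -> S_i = -0.99*(-0.29)^i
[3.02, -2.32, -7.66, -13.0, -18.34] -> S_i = 3.02 + -5.34*i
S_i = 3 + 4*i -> [3, 7, 11, 15, 19]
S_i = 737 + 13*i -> [737, 750, 763, 776, 789]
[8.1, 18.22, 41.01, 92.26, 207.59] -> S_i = 8.10*2.25^i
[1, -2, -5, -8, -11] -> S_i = 1 + -3*i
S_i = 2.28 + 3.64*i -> [2.28, 5.92, 9.56, 13.2, 16.84]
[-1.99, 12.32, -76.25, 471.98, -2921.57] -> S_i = -1.99*(-6.19)^i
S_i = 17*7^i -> [17, 119, 833, 5831, 40817]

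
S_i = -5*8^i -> [-5, -40, -320, -2560, -20480]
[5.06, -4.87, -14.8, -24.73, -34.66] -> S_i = 5.06 + -9.93*i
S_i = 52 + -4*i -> [52, 48, 44, 40, 36]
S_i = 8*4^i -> [8, 32, 128, 512, 2048]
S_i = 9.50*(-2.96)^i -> [9.5, -28.12, 83.24, -246.38, 729.27]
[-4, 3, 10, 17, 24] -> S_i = -4 + 7*i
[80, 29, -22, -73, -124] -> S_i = 80 + -51*i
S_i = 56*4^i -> [56, 224, 896, 3584, 14336]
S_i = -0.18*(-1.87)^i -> [-0.18, 0.34, -0.63, 1.18, -2.2]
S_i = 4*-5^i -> [4, -20, 100, -500, 2500]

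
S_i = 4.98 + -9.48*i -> [4.98, -4.5, -13.98, -23.46, -32.94]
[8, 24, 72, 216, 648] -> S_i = 8*3^i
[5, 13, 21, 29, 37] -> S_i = 5 + 8*i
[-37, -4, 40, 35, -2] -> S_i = Random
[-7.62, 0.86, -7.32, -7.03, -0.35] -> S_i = Random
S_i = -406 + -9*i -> [-406, -415, -424, -433, -442]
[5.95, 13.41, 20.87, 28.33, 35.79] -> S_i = 5.95 + 7.46*i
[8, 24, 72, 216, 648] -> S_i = 8*3^i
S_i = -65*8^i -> [-65, -520, -4160, -33280, -266240]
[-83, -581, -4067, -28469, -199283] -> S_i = -83*7^i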